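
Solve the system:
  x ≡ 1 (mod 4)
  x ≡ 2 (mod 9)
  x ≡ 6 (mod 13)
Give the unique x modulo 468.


Moduli 4, 9, 13 are pairwise coprime; by CRT there is a unique solution modulo M = 4 · 9 · 13 = 468.
Solve pairwise, accumulating the modulus:
  Start with x ≡ 1 (mod 4).
  Combine with x ≡ 2 (mod 9): since gcd(4, 9) = 1, we get a unique residue mod 36.
    Write x = 1 + 4·t and substitute into x ≡ 2 (mod 9): 4·t ≡ 2 − 1 = 1 (mod 9).
    The inverse of 4 mod 9 is 7 (since 4·7 = 28 = 3·9 + 1), so t ≡ 7·1 = 7 ≡ 7 (mod 9).
    Then x = 1 + 4·7 = 29, valid modulo lcm(4, 9) = 36: x ≡ 29 (mod 36).
  Combine with x ≡ 6 (mod 13): since gcd(36, 13) = 1, we get a unique residue mod 468.
    Write x = 29 + 36·t and substitute into x ≡ 6 (mod 13): 36·t ≡ 6 − 29 = -23 (mod 13).
    Reduce coefficients mod 13: 10·t ≡ 3 (mod 13).
    The inverse of 10 mod 13 is 4 (since 10·4 = 40 = 3·13 + 1), so t ≡ 4·3 = 12 ≡ 12 (mod 13).
    Then x = 29 + 36·12 = 461, valid modulo lcm(36, 13) = 468: x ≡ 461 (mod 468).
Verify: 461 mod 4 = 1 ✓, 461 mod 9 = 2 ✓, 461 mod 13 = 6 ✓.

x ≡ 461 (mod 468).


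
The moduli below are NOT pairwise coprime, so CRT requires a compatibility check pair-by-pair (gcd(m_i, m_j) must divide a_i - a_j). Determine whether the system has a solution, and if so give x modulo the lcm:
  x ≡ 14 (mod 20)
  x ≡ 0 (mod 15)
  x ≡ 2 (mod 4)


Moduli 20, 15, 4 are not pairwise coprime, so CRT works modulo lcm(m_i) when all pairwise compatibility conditions hold.
Pairwise compatibility: gcd(m_i, m_j) must divide a_i - a_j for every pair.
Merge one congruence at a time:
  Start: x ≡ 14 (mod 20).
  Combine with x ≡ 0 (mod 15): gcd(20, 15) = 5, and 0 - 14 = -14 is NOT divisible by 5.
    ⇒ system is inconsistent (no integer solution).

No solution (the system is inconsistent).


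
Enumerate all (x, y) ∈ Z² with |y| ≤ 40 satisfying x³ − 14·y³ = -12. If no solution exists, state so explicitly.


The equation is x³ - 14y³ = -12. For fixed y, x³ = 14·y³ − 12, so a solution requires the RHS to be a perfect cube.
Strategy: iterate y from -40 to 40, compute RHS = 14·y³ − 12, and check whether it is a (positive or negative) perfect cube.
Check small values of y:
  y = 0: RHS = -12 is not a perfect cube.
  y = 1: RHS = 2 is not a perfect cube.
  y = -1: RHS = -26 is not a perfect cube.
  y = 2: RHS = 100 is not a perfect cube.
  y = -2: RHS = -124 is not a perfect cube.
  y = 3: RHS = 366 is not a perfect cube.
  y = -3: RHS = -390 is not a perfect cube.
Continuing the search up to |y| = 40 finds no solutions either.
No (x, y) in the scanned range satisfies the equation.

No integer solutions with |y| ≤ 40.


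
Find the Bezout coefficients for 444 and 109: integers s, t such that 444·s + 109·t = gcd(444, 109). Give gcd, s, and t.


Euclidean algorithm on (444, 109) — divide until remainder is 0:
  444 = 4 · 109 + 8
  109 = 13 · 8 + 5
  8 = 1 · 5 + 3
  5 = 1 · 3 + 2
  3 = 1 · 2 + 1
  2 = 2 · 1 + 0
gcd(444, 109) = 1.
Track Bezout coefficients alongside the remainders: start with r₀ = 444 = a·1 + b·0 (s = 1, t = 0) and r₁ = 109 = a·0 + b·1 (s = 0, t = 1); each new remainder r_{k+1} = r_{k-1} − q_k·r_k inherits s_{k+1} = s_{k-1} − q_k·s_k, t_{k+1} = t_{k-1} − q_k·t_k, so r_k = a·s_k + b·t_k at every step:
  q = 4: r = 8, s = 1 − 4·0 = 1, t = 0 − 4·1 = -4  (check: 444·1 + 109·(-4) = 8)
  q = 13: r = 5, s = 0 − 13·1 = -13, t = 1 − 13·(-4) = 53  (check: 444·(-13) + 109·53 = 5)
  q = 1: r = 3, s = 1 − 1·(-13) = 14, t = -4 − 1·53 = -57  (check: 444·14 + 109·(-57) = 3)
  q = 1: r = 2, s = -13 − 1·14 = -27, t = 53 − 1·(-57) = 110  (check: 444·(-27) + 109·110 = 2)
  q = 1: r = 1, s = 14 − 1·(-27) = 41, t = -57 − 1·110 = -167  (check: 444·41 + 109·(-167) = 1)
The row with r = 1 (the gcd) gives the Bezout coefficients s = 41, t = -167.
Result: 444 · (41) + 109 · (-167) = 1.

gcd(444, 109) = 1; s = 41, t = -167 (check: 444·41 + 109·(-167) = 1).


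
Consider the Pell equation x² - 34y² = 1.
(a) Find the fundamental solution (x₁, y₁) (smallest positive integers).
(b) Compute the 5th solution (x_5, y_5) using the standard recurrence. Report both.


Step 1: Find the fundamental solution (x₁, y₁) of x² - 34y² = 1.
  Expand √34 as a continued fraction. a₀ = ⌊√34⌋ = 5; iterate m_{k+1} = d_k·a_k − m_k, d_{k+1} = (34 − m_{k+1}²)/d_k, a_{k+1} = ⌊(a₀ + m_{k+1})/d_{k+1}⌋ (starting m₀ = 0, d₀ = 1), with convergents p_k = a_k·p_{k-1} + p_{k-2}, q_k = a_k·q_{k-1} + q_{k-2} (p₋₁ = 1, q₋₁ = 0):
  k = 0: a₀ = 5; p₀/q₀ = 5/1; p₀² − 34·q₀² = 25 − 34 = -9.
  k = 1: m = 5, d = 9, a = ⌊(5 + 5)/9⌋ = 1; p/q = (1·5 + 1)/(1·1 + 0) = 6/1; p² − 34·q² = 36 − 34 = 2.
  k = 2: m = 4, d = 2, a = ⌊(5 + 4)/2⌋ = 4; p/q = (4·6 + 5)/(4·1 + 1) = 29/5; p² − 34·q² = 841 − 850 = -9.
  k = 3: m = 4, d = 9, a = ⌊(5 + 4)/9⌋ = 1; p/q = (1·29 + 6)/(1·5 + 1) = 35/6; p² − 34·q² = 1225 − 1224 = 1.
  The first convergent with p² − 34·q² = 1 gives the fundamental solution (x₁, y₁) = (35, 6).
Step 2: Apply the recurrence (x_{n+1}, y_{n+1}) = (x₁x_n + 34y₁y_n, x₁y_n + y₁x_n) repeatedly.
  From (x_1, y_1) = (35, 6): x_2 = 35·35 + 34·6·6 = 2449; y_2 = 35·6 + 6·35 = 420.
  From (x_2, y_2) = (2449, 420): x_3 = 35·2449 + 34·6·420 = 171395; y_3 = 35·420 + 6·2449 = 29394.
  From (x_3, y_3) = (171395, 29394): x_4 = 35·171395 + 34·6·29394 = 11995201; y_4 = 35·29394 + 6·171395 = 2057160.
  From (x_4, y_4) = (11995201, 2057160): x_5 = 35·11995201 + 34·6·2057160 = 839492675; y_5 = 35·2057160 + 6·11995201 = 143971806.
Step 3: Verify x_5² - 34·y_5² = 704747951378655625 - 704747951378655624 = 1 (should be 1). ✓

(x_1, y_1) = (35, 6); (x_5, y_5) = (839492675, 143971806).


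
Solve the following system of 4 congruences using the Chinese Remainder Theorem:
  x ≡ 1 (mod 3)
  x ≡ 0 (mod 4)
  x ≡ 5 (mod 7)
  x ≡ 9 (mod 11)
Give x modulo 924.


Product of moduli M = 3 · 4 · 7 · 11 = 924.
Merge one congruence at a time:
  Start: x ≡ 1 (mod 3).
  Combine with x ≡ 0 (mod 4); new modulus lcm = 12.
    Write x = 1 + 3·t and substitute into x ≡ 0 (mod 4): 3·t ≡ 0 − 1 = -1 (mod 4).
    Reduce coefficients mod 4: 3·t ≡ 3 (mod 4).
    The inverse of 3 mod 4 is 3 (since 3·3 = 9 = 2·4 + 1), so t ≡ 3·3 = 9 ≡ 1 (mod 4).
    Then x = 1 + 3·1 = 4, valid modulo lcm(3, 4) = 12: x ≡ 4 (mod 12).
  Combine with x ≡ 5 (mod 7); new modulus lcm = 84.
    Write x = 4 + 12·t and substitute into x ≡ 5 (mod 7): 12·t ≡ 5 − 4 = 1 (mod 7).
    Reduce coefficients mod 7: 5·t ≡ 1 (mod 7).
    The inverse of 5 mod 7 is 3 (since 5·3 = 15 = 2·7 + 1), so t ≡ 3·1 = 3 ≡ 3 (mod 7).
    Then x = 4 + 12·3 = 40, valid modulo lcm(12, 7) = 84: x ≡ 40 (mod 84).
  Combine with x ≡ 9 (mod 11); new modulus lcm = 924.
    Write x = 40 + 84·t and substitute into x ≡ 9 (mod 11): 84·t ≡ 9 − 40 = -31 (mod 11).
    Reduce coefficients mod 11: 7·t ≡ 2 (mod 11).
    The inverse of 7 mod 11 is 8 (since 7·8 = 56 = 5·11 + 1), so t ≡ 8·2 = 16 ≡ 5 (mod 11).
    Then x = 40 + 84·5 = 460, valid modulo lcm(84, 11) = 924: x ≡ 460 (mod 924).
Verify against each original: 460 mod 3 = 1, 460 mod 4 = 0, 460 mod 7 = 5, 460 mod 11 = 9.

x ≡ 460 (mod 924).


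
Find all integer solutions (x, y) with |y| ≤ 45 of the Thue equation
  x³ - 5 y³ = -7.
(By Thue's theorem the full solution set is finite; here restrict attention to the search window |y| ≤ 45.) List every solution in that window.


The equation is x³ - 5y³ = -7. For fixed y, x³ = 5·y³ − 7, so a solution requires the RHS to be a perfect cube.
Strategy: iterate y from -45 to 45, compute RHS = 5·y³ − 7, and check whether it is a (positive or negative) perfect cube.
Check small values of y:
  y = 0: RHS = -7 is not a perfect cube.
  y = 1: RHS = -2 is not a perfect cube.
  y = -1: RHS = -12 is not a perfect cube.
  y = 2: RHS = 33 is not a perfect cube.
  y = -2: RHS = -47 is not a perfect cube.
  y = 3: RHS = 128 is not a perfect cube.
  y = -3: RHS = -142 is not a perfect cube.
Continuing the search up to |y| = 45 finds no solutions either.
No (x, y) in the scanned range satisfies the equation.

No integer solutions with |y| ≤ 45.


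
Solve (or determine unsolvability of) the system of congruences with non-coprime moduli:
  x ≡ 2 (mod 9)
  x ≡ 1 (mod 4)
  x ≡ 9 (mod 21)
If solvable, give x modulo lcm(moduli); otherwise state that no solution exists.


Moduli 9, 4, 21 are not pairwise coprime, so CRT works modulo lcm(m_i) when all pairwise compatibility conditions hold.
Pairwise compatibility: gcd(m_i, m_j) must divide a_i - a_j for every pair.
Merge one congruence at a time:
  Start: x ≡ 2 (mod 9).
  Combine with x ≡ 1 (mod 4): gcd(9, 4) = 1; 1 - 2 = -1, which IS divisible by 1, so compatible.
    Write x = 2 + 9·t and substitute into x ≡ 1 (mod 4): 9·t ≡ 1 − 2 = -1 (mod 4).
    Reduce coefficients mod 4: 1·t ≡ 3 (mod 4).
    So t ≡ 3 (mod 4).
    Then x = 2 + 9·3 = 29, valid modulo lcm(9, 4) = 36: x ≡ 29 (mod 36).
  Combine with x ≡ 9 (mod 21): gcd(36, 21) = 3, and 9 - 29 = -20 is NOT divisible by 3.
    ⇒ system is inconsistent (no integer solution).

No solution (the system is inconsistent).


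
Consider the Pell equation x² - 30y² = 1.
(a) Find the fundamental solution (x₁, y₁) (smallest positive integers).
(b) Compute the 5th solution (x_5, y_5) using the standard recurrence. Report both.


Step 1: Find the fundamental solution (x₁, y₁) of x² - 30y² = 1.
  Expand √30 as a continued fraction. a₀ = ⌊√30⌋ = 5; iterate m_{k+1} = d_k·a_k − m_k, d_{k+1} = (30 − m_{k+1}²)/d_k, a_{k+1} = ⌊(a₀ + m_{k+1})/d_{k+1}⌋ (starting m₀ = 0, d₀ = 1), with convergents p_k = a_k·p_{k-1} + p_{k-2}, q_k = a_k·q_{k-1} + q_{k-2} (p₋₁ = 1, q₋₁ = 0):
  k = 0: a₀ = 5; p₀/q₀ = 5/1; p₀² − 30·q₀² = 25 − 30 = -5.
  k = 1: m = 5, d = 5, a = ⌊(5 + 5)/5⌋ = 2; p/q = (2·5 + 1)/(2·1 + 0) = 11/2; p² − 30·q² = 121 − 120 = 1.
  The first convergent with p² − 30·q² = 1 gives the fundamental solution (x₁, y₁) = (11, 2).
Step 2: Apply the recurrence (x_{n+1}, y_{n+1}) = (x₁x_n + 30y₁y_n, x₁y_n + y₁x_n) repeatedly.
  From (x_1, y_1) = (11, 2): x_2 = 11·11 + 30·2·2 = 241; y_2 = 11·2 + 2·11 = 44.
  From (x_2, y_2) = (241, 44): x_3 = 11·241 + 30·2·44 = 5291; y_3 = 11·44 + 2·241 = 966.
  From (x_3, y_3) = (5291, 966): x_4 = 11·5291 + 30·2·966 = 116161; y_4 = 11·966 + 2·5291 = 21208.
  From (x_4, y_4) = (116161, 21208): x_5 = 11·116161 + 30·2·21208 = 2550251; y_5 = 11·21208 + 2·116161 = 465610.
Step 3: Verify x_5² - 30·y_5² = 6503780163001 - 6503780163000 = 1 (should be 1). ✓

(x_1, y_1) = (11, 2); (x_5, y_5) = (2550251, 465610).


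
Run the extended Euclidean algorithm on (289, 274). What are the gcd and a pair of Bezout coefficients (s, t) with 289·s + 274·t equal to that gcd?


Euclidean algorithm on (289, 274) — divide until remainder is 0:
  289 = 1 · 274 + 15
  274 = 18 · 15 + 4
  15 = 3 · 4 + 3
  4 = 1 · 3 + 1
  3 = 3 · 1 + 0
gcd(289, 274) = 1.
Track Bezout coefficients alongside the remainders: start with r₀ = 289 = a·1 + b·0 (s = 1, t = 0) and r₁ = 274 = a·0 + b·1 (s = 0, t = 1); each new remainder r_{k+1} = r_{k-1} − q_k·r_k inherits s_{k+1} = s_{k-1} − q_k·s_k, t_{k+1} = t_{k-1} − q_k·t_k, so r_k = a·s_k + b·t_k at every step:
  q = 1: r = 15, s = 1 − 1·0 = 1, t = 0 − 1·1 = -1  (check: 289·1 + 274·(-1) = 15)
  q = 18: r = 4, s = 0 − 18·1 = -18, t = 1 − 18·(-1) = 19  (check: 289·(-18) + 274·19 = 4)
  q = 3: r = 3, s = 1 − 3·(-18) = 55, t = -1 − 3·19 = -58  (check: 289·55 + 274·(-58) = 3)
  q = 1: r = 1, s = -18 − 1·55 = -73, t = 19 − 1·(-58) = 77  (check: 289·(-73) + 274·77 = 1)
The row with r = 1 (the gcd) gives the Bezout coefficients s = -73, t = 77.
Result: 289 · (-73) + 274 · (77) = 1.

gcd(289, 274) = 1; s = -73, t = 77 (check: 289·(-73) + 274·77 = 1).


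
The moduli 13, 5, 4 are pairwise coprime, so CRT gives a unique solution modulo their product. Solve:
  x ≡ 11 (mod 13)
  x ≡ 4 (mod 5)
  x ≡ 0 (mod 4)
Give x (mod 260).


Moduli 13, 5, 4 are pairwise coprime; by CRT there is a unique solution modulo M = 13 · 5 · 4 = 260.
Solve pairwise, accumulating the modulus:
  Start with x ≡ 11 (mod 13).
  Combine with x ≡ 4 (mod 5): since gcd(13, 5) = 1, we get a unique residue mod 65.
    Write x = 11 + 13·t and substitute into x ≡ 4 (mod 5): 13·t ≡ 4 − 11 = -7 (mod 5).
    Reduce coefficients mod 5: 3·t ≡ 3 (mod 5).
    The inverse of 3 mod 5 is 2 (since 3·2 = 6 = 1·5 + 1), so t ≡ 2·3 = 6 ≡ 1 (mod 5).
    Then x = 11 + 13·1 = 24, valid modulo lcm(13, 5) = 65: x ≡ 24 (mod 65).
  Combine with x ≡ 0 (mod 4): since gcd(65, 4) = 1, we get a unique residue mod 260.
    Write x = 24 + 65·t and substitute into x ≡ 0 (mod 4): 65·t ≡ 0 − 24 = -24 (mod 4).
    Reduce coefficients mod 4: 1·t ≡ 0 (mod 4).
    So t ≡ 0 (mod 4).
    Then x = 24 + 65·0 = 24, valid modulo lcm(65, 4) = 260: x ≡ 24 (mod 260).
Verify: 24 mod 13 = 11 ✓, 24 mod 5 = 4 ✓, 24 mod 4 = 0 ✓.

x ≡ 24 (mod 260).


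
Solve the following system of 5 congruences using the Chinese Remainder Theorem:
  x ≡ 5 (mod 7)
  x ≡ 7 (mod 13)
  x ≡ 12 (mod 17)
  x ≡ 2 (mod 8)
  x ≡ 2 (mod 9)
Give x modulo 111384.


Product of moduli M = 7 · 13 · 17 · 8 · 9 = 111384.
Merge one congruence at a time:
  Start: x ≡ 5 (mod 7).
  Combine with x ≡ 7 (mod 13); new modulus lcm = 91.
    Write x = 5 + 7·t and substitute into x ≡ 7 (mod 13): 7·t ≡ 7 − 5 = 2 (mod 13).
    The inverse of 7 mod 13 is 2 (since 7·2 = 14 = 1·13 + 1), so t ≡ 2·2 = 4 ≡ 4 (mod 13).
    Then x = 5 + 7·4 = 33, valid modulo lcm(7, 13) = 91: x ≡ 33 (mod 91).
  Combine with x ≡ 12 (mod 17); new modulus lcm = 1547.
    Write x = 33 + 91·t and substitute into x ≡ 12 (mod 17): 91·t ≡ 12 − 33 = -21 (mod 17).
    Reduce coefficients mod 17: 6·t ≡ 13 (mod 17).
    The inverse of 6 mod 17 is 3 (since 6·3 = 18 = 1·17 + 1), so t ≡ 3·13 = 39 ≡ 5 (mod 17).
    Then x = 33 + 91·5 = 488, valid modulo lcm(91, 17) = 1547: x ≡ 488 (mod 1547).
  Combine with x ≡ 2 (mod 8); new modulus lcm = 12376.
    Write x = 488 + 1547·t and substitute into x ≡ 2 (mod 8): 1547·t ≡ 2 − 488 = -486 (mod 8).
    Reduce coefficients mod 8: 3·t ≡ 2 (mod 8).
    The inverse of 3 mod 8 is 3 (since 3·3 = 9 = 1·8 + 1), so t ≡ 3·2 = 6 ≡ 6 (mod 8).
    Then x = 488 + 1547·6 = 9770, valid modulo lcm(1547, 8) = 12376: x ≡ 9770 (mod 12376).
  Combine with x ≡ 2 (mod 9); new modulus lcm = 111384.
    Write x = 9770 + 12376·t and substitute into x ≡ 2 (mod 9): 12376·t ≡ 2 − 9770 = -9768 (mod 9).
    Reduce coefficients mod 9: 1·t ≡ 6 (mod 9).
    So t ≡ 6 (mod 9).
    Then x = 9770 + 12376·6 = 84026, valid modulo lcm(12376, 9) = 111384: x ≡ 84026 (mod 111384).
Verify against each original: 84026 mod 7 = 5, 84026 mod 13 = 7, 84026 mod 17 = 12, 84026 mod 8 = 2, 84026 mod 9 = 2.

x ≡ 84026 (mod 111384).


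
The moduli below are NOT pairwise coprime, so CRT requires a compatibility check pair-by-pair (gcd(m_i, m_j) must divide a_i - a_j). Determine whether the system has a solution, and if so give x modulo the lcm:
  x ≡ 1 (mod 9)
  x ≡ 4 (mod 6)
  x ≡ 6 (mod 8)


Moduli 9, 6, 8 are not pairwise coprime, so CRT works modulo lcm(m_i) when all pairwise compatibility conditions hold.
Pairwise compatibility: gcd(m_i, m_j) must divide a_i - a_j for every pair.
Merge one congruence at a time:
  Start: x ≡ 1 (mod 9).
  Combine with x ≡ 4 (mod 6): gcd(9, 6) = 3; 4 - 1 = 3, which IS divisible by 3, so compatible.
    Write x = 1 + 9·t and substitute into x ≡ 4 (mod 6): 9·t ≡ 4 − 1 = 3 (mod 6).
    Divide the congruence (and modulus) by g = 3: 3·t ≡ 1 (mod 2).
    Reduce coefficients mod 2: 1·t ≡ 1 (mod 2).
    So t ≡ 1 (mod 2).
    Then x = 1 + 9·1 = 10, valid modulo lcm(9, 6) = 18: x ≡ 10 (mod 18).
  Combine with x ≡ 6 (mod 8): gcd(18, 8) = 2; 6 - 10 = -4, which IS divisible by 2, so compatible.
    Write x = 10 + 18·t and substitute into x ≡ 6 (mod 8): 18·t ≡ 6 − 10 = -4 (mod 8).
    Divide the congruence (and modulus) by g = 2: 9·t ≡ -2 (mod 4).
    Reduce coefficients mod 4: 1·t ≡ 2 (mod 4).
    So t ≡ 2 (mod 4).
    Then x = 10 + 18·2 = 46, valid modulo lcm(18, 8) = 72: x ≡ 46 (mod 72).
Verify: 46 mod 9 = 1, 46 mod 6 = 4, 46 mod 8 = 6.

x ≡ 46 (mod 72).


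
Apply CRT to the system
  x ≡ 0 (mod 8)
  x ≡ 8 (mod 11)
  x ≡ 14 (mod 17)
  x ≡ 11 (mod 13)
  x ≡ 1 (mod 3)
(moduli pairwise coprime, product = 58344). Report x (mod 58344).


Product of moduli M = 8 · 11 · 17 · 13 · 3 = 58344.
Merge one congruence at a time:
  Start: x ≡ 0 (mod 8).
  Combine with x ≡ 8 (mod 11); new modulus lcm = 88.
    Write x = 0 + 8·t and substitute into x ≡ 8 (mod 11): 8·t ≡ 8 − 0 = 8 (mod 11).
    The inverse of 8 mod 11 is 7 (since 8·7 = 56 = 5·11 + 1), so t ≡ 7·8 = 56 ≡ 1 (mod 11).
    Then x = 0 + 8·1 = 8, valid modulo lcm(8, 11) = 88: x ≡ 8 (mod 88).
  Combine with x ≡ 14 (mod 17); new modulus lcm = 1496.
    Write x = 8 + 88·t and substitute into x ≡ 14 (mod 17): 88·t ≡ 14 − 8 = 6 (mod 17).
    Reduce coefficients mod 17: 3·t ≡ 6 (mod 17).
    The inverse of 3 mod 17 is 6 (since 3·6 = 18 = 1·17 + 1), so t ≡ 6·6 = 36 ≡ 2 (mod 17).
    Then x = 8 + 88·2 = 184, valid modulo lcm(88, 17) = 1496: x ≡ 184 (mod 1496).
  Combine with x ≡ 11 (mod 13); new modulus lcm = 19448.
    Write x = 184 + 1496·t and substitute into x ≡ 11 (mod 13): 1496·t ≡ 11 − 184 = -173 (mod 13).
    Reduce coefficients mod 13: 1·t ≡ 9 (mod 13).
    So t ≡ 9 (mod 13).
    Then x = 184 + 1496·9 = 13648, valid modulo lcm(1496, 13) = 19448: x ≡ 13648 (mod 19448).
  Combine with x ≡ 1 (mod 3); new modulus lcm = 58344.
    Write x = 13648 + 19448·t and substitute into x ≡ 1 (mod 3): 19448·t ≡ 1 − 13648 = -13647 (mod 3).
    Reduce coefficients mod 3: 2·t ≡ 0 (mod 3).
    The inverse of 2 mod 3 is 2 (since 2·2 = 4 = 1·3 + 1), so t ≡ 2·0 = 0 ≡ 0 (mod 3).
    Then x = 13648 + 19448·0 = 13648, valid modulo lcm(19448, 3) = 58344: x ≡ 13648 (mod 58344).
Verify against each original: 13648 mod 8 = 0, 13648 mod 11 = 8, 13648 mod 17 = 14, 13648 mod 13 = 11, 13648 mod 3 = 1.

x ≡ 13648 (mod 58344).


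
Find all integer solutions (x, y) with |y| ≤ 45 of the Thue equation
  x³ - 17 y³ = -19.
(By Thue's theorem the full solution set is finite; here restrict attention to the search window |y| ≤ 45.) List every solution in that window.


The equation is x³ - 17y³ = -19. For fixed y, x³ = 17·y³ − 19, so a solution requires the RHS to be a perfect cube.
Strategy: iterate y from -45 to 45, compute RHS = 17·y³ − 19, and check whether it is a (positive or negative) perfect cube.
Check small values of y:
  y = 0: RHS = -19 is not a perfect cube.
  y = 1: RHS = -2 is not a perfect cube.
  y = -1: RHS = -36 is not a perfect cube.
  y = 2: RHS = 117 is not a perfect cube.
  y = -2: RHS = -155 is not a perfect cube.
  y = 3: RHS = 440 is not a perfect cube.
  y = -3: RHS = -478 is not a perfect cube.
Continuing the search up to |y| = 45 finds no solutions either.
No (x, y) in the scanned range satisfies the equation.

No integer solutions with |y| ≤ 45.


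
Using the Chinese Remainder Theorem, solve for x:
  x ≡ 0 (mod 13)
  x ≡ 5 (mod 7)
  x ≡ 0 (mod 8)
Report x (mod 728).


Moduli 13, 7, 8 are pairwise coprime; by CRT there is a unique solution modulo M = 13 · 7 · 8 = 728.
Solve pairwise, accumulating the modulus:
  Start with x ≡ 0 (mod 13).
  Combine with x ≡ 5 (mod 7): since gcd(13, 7) = 1, we get a unique residue mod 91.
    Write x = 0 + 13·t and substitute into x ≡ 5 (mod 7): 13·t ≡ 5 − 0 = 5 (mod 7).
    Reduce coefficients mod 7: 6·t ≡ 5 (mod 7).
    The inverse of 6 mod 7 is 6 (since 6·6 = 36 = 5·7 + 1), so t ≡ 6·5 = 30 ≡ 2 (mod 7).
    Then x = 0 + 13·2 = 26, valid modulo lcm(13, 7) = 91: x ≡ 26 (mod 91).
  Combine with x ≡ 0 (mod 8): since gcd(91, 8) = 1, we get a unique residue mod 728.
    Write x = 26 + 91·t and substitute into x ≡ 0 (mod 8): 91·t ≡ 0 − 26 = -26 (mod 8).
    Reduce coefficients mod 8: 3·t ≡ 6 (mod 8).
    The inverse of 3 mod 8 is 3 (since 3·3 = 9 = 1·8 + 1), so t ≡ 3·6 = 18 ≡ 2 (mod 8).
    Then x = 26 + 91·2 = 208, valid modulo lcm(91, 8) = 728: x ≡ 208 (mod 728).
Verify: 208 mod 13 = 0 ✓, 208 mod 7 = 5 ✓, 208 mod 8 = 0 ✓.

x ≡ 208 (mod 728).


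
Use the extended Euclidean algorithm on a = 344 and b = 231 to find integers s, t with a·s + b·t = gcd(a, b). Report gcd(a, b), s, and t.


Euclidean algorithm on (344, 231) — divide until remainder is 0:
  344 = 1 · 231 + 113
  231 = 2 · 113 + 5
  113 = 22 · 5 + 3
  5 = 1 · 3 + 2
  3 = 1 · 2 + 1
  2 = 2 · 1 + 0
gcd(344, 231) = 1.
Track Bezout coefficients alongside the remainders: start with r₀ = 344 = a·1 + b·0 (s = 1, t = 0) and r₁ = 231 = a·0 + b·1 (s = 0, t = 1); each new remainder r_{k+1} = r_{k-1} − q_k·r_k inherits s_{k+1} = s_{k-1} − q_k·s_k, t_{k+1} = t_{k-1} − q_k·t_k, so r_k = a·s_k + b·t_k at every step:
  q = 1: r = 113, s = 1 − 1·0 = 1, t = 0 − 1·1 = -1  (check: 344·1 + 231·(-1) = 113)
  q = 2: r = 5, s = 0 − 2·1 = -2, t = 1 − 2·(-1) = 3  (check: 344·(-2) + 231·3 = 5)
  q = 22: r = 3, s = 1 − 22·(-2) = 45, t = -1 − 22·3 = -67  (check: 344·45 + 231·(-67) = 3)
  q = 1: r = 2, s = -2 − 1·45 = -47, t = 3 − 1·(-67) = 70  (check: 344·(-47) + 231·70 = 2)
  q = 1: r = 1, s = 45 − 1·(-47) = 92, t = -67 − 1·70 = -137  (check: 344·92 + 231·(-137) = 1)
The row with r = 1 (the gcd) gives the Bezout coefficients s = 92, t = -137.
Result: 344 · (92) + 231 · (-137) = 1.

gcd(344, 231) = 1; s = 92, t = -137 (check: 344·92 + 231·(-137) = 1).


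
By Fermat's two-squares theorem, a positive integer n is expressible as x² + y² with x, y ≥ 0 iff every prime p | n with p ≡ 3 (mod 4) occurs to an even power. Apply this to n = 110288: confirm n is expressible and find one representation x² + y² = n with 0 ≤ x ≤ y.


Step 1: Factor n = 110288 = 2^4 · 61 · 113.
Step 2: Check the mod-4 condition on each prime factor: 2 = 2 (special); 61 ≡ 1 (mod 4), exponent 1; 113 ≡ 1 (mod 4), exponent 1.
All primes ≡ 3 (mod 4) appear to even exponent (or don't appear), so by the two-squares theorem n IS expressible as a sum of two squares.
Step 3: Build a representation. Group n = k² · m with k = 4 and m = 61 · 113 = 6893 (a product of primes ≡ 1 (mod 4)); a representation of m scales to one of n via (k·x)² + (k·y)² = k²(x² + y²). Each prime p ≡ 1 (mod 4) is itself a sum of two squares; find a² by testing p − a² for a perfect square:
  61: 61 − 1² = 60, 61 − 2² = 57, 61 − 3² = 52, 61 − 4² = 45, 61 − 5² = 36 = 6² ⇒ 61 = 5² + 6².
  113: 113 − 1² = 112, 113 − 2² = 109, 113 − 3² = 104, 113 − 4² = 97, 113 − 5² = 88, 113 − 6² = 77, 113 − 7² = 64 = 8² ⇒ 113 = 7² + 8².
  Combine using the Brahmagupta–Fibonacci identity (a² + b²)(c² + d²) = (ac − bd)² + (ad + bc)² = (ac + bd)² + (ad − bc)²:
  61 · 113 = 6893: from (5² + 6²)(7² + 8²), take (5·7 − 6·8, 5·8 + 6·7) = (35 − 48, 40 + 42) = (-13, 82); dropping signs (only squares matter) gives (13, 82); check 13² + 82² = 169 + 6724 = 6893 ✓.
  Scale by k = 4: (4·13, 4·82) = (52, 328).
Step 4: Order so x ≤ y and verify: 52² + 328² = 2704 + 107584 = 110288 = n. ✓

n = 110288 = 52² + 328² (one valid representation with x ≤ y).


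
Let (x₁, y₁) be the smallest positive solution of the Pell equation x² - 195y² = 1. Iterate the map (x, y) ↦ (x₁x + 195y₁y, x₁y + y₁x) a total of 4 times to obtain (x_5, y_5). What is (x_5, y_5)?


Step 1: Find the fundamental solution (x₁, y₁) of x² - 195y² = 1.
  Expand √195 as a continued fraction. a₀ = ⌊√195⌋ = 13; iterate m_{k+1} = d_k·a_k − m_k, d_{k+1} = (195 − m_{k+1}²)/d_k, a_{k+1} = ⌊(a₀ + m_{k+1})/d_{k+1}⌋ (starting m₀ = 0, d₀ = 1), with convergents p_k = a_k·p_{k-1} + p_{k-2}, q_k = a_k·q_{k-1} + q_{k-2} (p₋₁ = 1, q₋₁ = 0):
  k = 0: a₀ = 13; p₀/q₀ = 13/1; p₀² − 195·q₀² = 169 − 195 = -26.
  k = 1: m = 13, d = 26, a = ⌊(13 + 13)/26⌋ = 1; p/q = (1·13 + 1)/(1·1 + 0) = 14/1; p² − 195·q² = 196 − 195 = 1.
  The first convergent with p² − 195·q² = 1 gives the fundamental solution (x₁, y₁) = (14, 1).
Step 2: Apply the recurrence (x_{n+1}, y_{n+1}) = (x₁x_n + 195y₁y_n, x₁y_n + y₁x_n) repeatedly.
  From (x_1, y_1) = (14, 1): x_2 = 14·14 + 195·1·1 = 391; y_2 = 14·1 + 1·14 = 28.
  From (x_2, y_2) = (391, 28): x_3 = 14·391 + 195·1·28 = 10934; y_3 = 14·28 + 1·391 = 783.
  From (x_3, y_3) = (10934, 783): x_4 = 14·10934 + 195·1·783 = 305761; y_4 = 14·783 + 1·10934 = 21896.
  From (x_4, y_4) = (305761, 21896): x_5 = 14·305761 + 195·1·21896 = 8550374; y_5 = 14·21896 + 1·305761 = 612305.
Step 3: Verify x_5² - 195·y_5² = 73108895539876 - 73108895539875 = 1 (should be 1). ✓

(x_1, y_1) = (14, 1); (x_5, y_5) = (8550374, 612305).


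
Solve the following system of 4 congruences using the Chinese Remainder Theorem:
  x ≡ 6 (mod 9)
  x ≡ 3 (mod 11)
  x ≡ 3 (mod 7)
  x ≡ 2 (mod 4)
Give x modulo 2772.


Product of moduli M = 9 · 11 · 7 · 4 = 2772.
Merge one congruence at a time:
  Start: x ≡ 6 (mod 9).
  Combine with x ≡ 3 (mod 11); new modulus lcm = 99.
    Write x = 6 + 9·t and substitute into x ≡ 3 (mod 11): 9·t ≡ 3 − 6 = -3 (mod 11).
    Reduce coefficients mod 11: 9·t ≡ 8 (mod 11).
    The inverse of 9 mod 11 is 5 (since 9·5 = 45 = 4·11 + 1), so t ≡ 5·8 = 40 ≡ 7 (mod 11).
    Then x = 6 + 9·7 = 69, valid modulo lcm(9, 11) = 99: x ≡ 69 (mod 99).
  Combine with x ≡ 3 (mod 7); new modulus lcm = 693.
    Write x = 69 + 99·t and substitute into x ≡ 3 (mod 7): 99·t ≡ 3 − 69 = -66 (mod 7).
    Reduce coefficients mod 7: 1·t ≡ 4 (mod 7).
    So t ≡ 4 (mod 7).
    Then x = 69 + 99·4 = 465, valid modulo lcm(99, 7) = 693: x ≡ 465 (mod 693).
  Combine with x ≡ 2 (mod 4); new modulus lcm = 2772.
    Write x = 465 + 693·t and substitute into x ≡ 2 (mod 4): 693·t ≡ 2 − 465 = -463 (mod 4).
    Reduce coefficients mod 4: 1·t ≡ 1 (mod 4).
    So t ≡ 1 (mod 4).
    Then x = 465 + 693·1 = 1158, valid modulo lcm(693, 4) = 2772: x ≡ 1158 (mod 2772).
Verify against each original: 1158 mod 9 = 6, 1158 mod 11 = 3, 1158 mod 7 = 3, 1158 mod 4 = 2.

x ≡ 1158 (mod 2772).


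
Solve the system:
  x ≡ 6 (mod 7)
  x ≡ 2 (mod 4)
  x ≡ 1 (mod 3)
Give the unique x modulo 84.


Moduli 7, 4, 3 are pairwise coprime; by CRT there is a unique solution modulo M = 7 · 4 · 3 = 84.
Solve pairwise, accumulating the modulus:
  Start with x ≡ 6 (mod 7).
  Combine with x ≡ 2 (mod 4): since gcd(7, 4) = 1, we get a unique residue mod 28.
    Write x = 6 + 7·t and substitute into x ≡ 2 (mod 4): 7·t ≡ 2 − 6 = -4 (mod 4).
    Reduce coefficients mod 4: 3·t ≡ 0 (mod 4).
    The inverse of 3 mod 4 is 3 (since 3·3 = 9 = 2·4 + 1), so t ≡ 3·0 = 0 ≡ 0 (mod 4).
    Then x = 6 + 7·0 = 6, valid modulo lcm(7, 4) = 28: x ≡ 6 (mod 28).
  Combine with x ≡ 1 (mod 3): since gcd(28, 3) = 1, we get a unique residue mod 84.
    Write x = 6 + 28·t and substitute into x ≡ 1 (mod 3): 28·t ≡ 1 − 6 = -5 (mod 3).
    Reduce coefficients mod 3: 1·t ≡ 1 (mod 3).
    So t ≡ 1 (mod 3).
    Then x = 6 + 28·1 = 34, valid modulo lcm(28, 3) = 84: x ≡ 34 (mod 84).
Verify: 34 mod 7 = 6 ✓, 34 mod 4 = 2 ✓, 34 mod 3 = 1 ✓.

x ≡ 34 (mod 84).


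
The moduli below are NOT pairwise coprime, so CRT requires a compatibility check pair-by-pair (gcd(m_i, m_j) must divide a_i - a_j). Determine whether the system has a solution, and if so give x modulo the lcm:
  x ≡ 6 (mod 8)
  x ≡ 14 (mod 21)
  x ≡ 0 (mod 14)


Moduli 8, 21, 14 are not pairwise coprime, so CRT works modulo lcm(m_i) when all pairwise compatibility conditions hold.
Pairwise compatibility: gcd(m_i, m_j) must divide a_i - a_j for every pair.
Merge one congruence at a time:
  Start: x ≡ 6 (mod 8).
  Combine with x ≡ 14 (mod 21): gcd(8, 21) = 1; 14 - 6 = 8, which IS divisible by 1, so compatible.
    Write x = 6 + 8·t and substitute into x ≡ 14 (mod 21): 8·t ≡ 14 − 6 = 8 (mod 21).
    The inverse of 8 mod 21 is 8 (since 8·8 = 64 = 3·21 + 1), so t ≡ 8·8 = 64 ≡ 1 (mod 21).
    Then x = 6 + 8·1 = 14, valid modulo lcm(8, 21) = 168: x ≡ 14 (mod 168).
  Combine with x ≡ 0 (mod 14): gcd(168, 14) = 14; 0 - 14 = -14, which IS divisible by 14, so compatible.
    Write x = 14 + 168·t and substitute into x ≡ 0 (mod 14): 168·t ≡ 0 − 14 = -14 (mod 14).
    Divide the congruence (and modulus) by g = 14: 12·t ≡ -1 (mod 1).
    Modulo 1 every t works; take t = 0.
    Then x = 14 + 168·0 = 14, valid modulo lcm(168, 14) = 168: x ≡ 14 (mod 168).
Verify: 14 mod 8 = 6, 14 mod 21 = 14, 14 mod 14 = 0.

x ≡ 14 (mod 168).


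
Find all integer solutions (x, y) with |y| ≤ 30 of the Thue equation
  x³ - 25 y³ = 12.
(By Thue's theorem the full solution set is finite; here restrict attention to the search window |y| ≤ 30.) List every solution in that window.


The equation is x³ - 25y³ = 12. For fixed y, x³ = 25·y³ + 12, so a solution requires the RHS to be a perfect cube.
Strategy: iterate y from -30 to 30, compute RHS = 25·y³ + 12, and check whether it is a (positive or negative) perfect cube.
Check small values of y:
  y = 0: RHS = 12 is not a perfect cube.
  y = 1: RHS = 37 is not a perfect cube.
  y = -1: RHS = -13 is not a perfect cube.
  y = 2: RHS = 212 is not a perfect cube.
  y = -2: RHS = -188 is not a perfect cube.
  y = 3: RHS = 687 is not a perfect cube.
  y = -3: RHS = -663 is not a perfect cube.
Continuing the search up to |y| = 30 finds no solutions either.
No (x, y) in the scanned range satisfies the equation.

No integer solutions with |y| ≤ 30.


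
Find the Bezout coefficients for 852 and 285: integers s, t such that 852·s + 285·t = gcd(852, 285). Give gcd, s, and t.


Euclidean algorithm on (852, 285) — divide until remainder is 0:
  852 = 2 · 285 + 282
  285 = 1 · 282 + 3
  282 = 94 · 3 + 0
gcd(852, 285) = 3.
Track Bezout coefficients alongside the remainders: start with r₀ = 852 = a·1 + b·0 (s = 1, t = 0) and r₁ = 285 = a·0 + b·1 (s = 0, t = 1); each new remainder r_{k+1} = r_{k-1} − q_k·r_k inherits s_{k+1} = s_{k-1} − q_k·s_k, t_{k+1} = t_{k-1} − q_k·t_k, so r_k = a·s_k + b·t_k at every step:
  q = 2: r = 282, s = 1 − 2·0 = 1, t = 0 − 2·1 = -2  (check: 852·1 + 285·(-2) = 282)
  q = 1: r = 3, s = 0 − 1·1 = -1, t = 1 − 1·(-2) = 3  (check: 852·(-1) + 285·3 = 3)
The row with r = 3 (the gcd) gives the Bezout coefficients s = -1, t = 3.
Result: 852 · (-1) + 285 · (3) = 3.

gcd(852, 285) = 3; s = -1, t = 3 (check: 852·(-1) + 285·3 = 3).


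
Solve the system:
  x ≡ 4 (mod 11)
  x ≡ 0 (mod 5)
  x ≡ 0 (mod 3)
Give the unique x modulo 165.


Moduli 11, 5, 3 are pairwise coprime; by CRT there is a unique solution modulo M = 11 · 5 · 3 = 165.
Solve pairwise, accumulating the modulus:
  Start with x ≡ 4 (mod 11).
  Combine with x ≡ 0 (mod 5): since gcd(11, 5) = 1, we get a unique residue mod 55.
    Write x = 4 + 11·t and substitute into x ≡ 0 (mod 5): 11·t ≡ 0 − 4 = -4 (mod 5).
    Reduce coefficients mod 5: 1·t ≡ 1 (mod 5).
    So t ≡ 1 (mod 5).
    Then x = 4 + 11·1 = 15, valid modulo lcm(11, 5) = 55: x ≡ 15 (mod 55).
  Combine with x ≡ 0 (mod 3): since gcd(55, 3) = 1, we get a unique residue mod 165.
    Write x = 15 + 55·t and substitute into x ≡ 0 (mod 3): 55·t ≡ 0 − 15 = -15 (mod 3).
    Reduce coefficients mod 3: 1·t ≡ 0 (mod 3).
    So t ≡ 0 (mod 3).
    Then x = 15 + 55·0 = 15, valid modulo lcm(55, 3) = 165: x ≡ 15 (mod 165).
Verify: 15 mod 11 = 4 ✓, 15 mod 5 = 0 ✓, 15 mod 3 = 0 ✓.

x ≡ 15 (mod 165).


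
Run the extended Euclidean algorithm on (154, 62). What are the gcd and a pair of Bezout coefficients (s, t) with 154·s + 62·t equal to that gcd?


Euclidean algorithm on (154, 62) — divide until remainder is 0:
  154 = 2 · 62 + 30
  62 = 2 · 30 + 2
  30 = 15 · 2 + 0
gcd(154, 62) = 2.
Track Bezout coefficients alongside the remainders: start with r₀ = 154 = a·1 + b·0 (s = 1, t = 0) and r₁ = 62 = a·0 + b·1 (s = 0, t = 1); each new remainder r_{k+1} = r_{k-1} − q_k·r_k inherits s_{k+1} = s_{k-1} − q_k·s_k, t_{k+1} = t_{k-1} − q_k·t_k, so r_k = a·s_k + b·t_k at every step:
  q = 2: r = 30, s = 1 − 2·0 = 1, t = 0 − 2·1 = -2  (check: 154·1 + 62·(-2) = 30)
  q = 2: r = 2, s = 0 − 2·1 = -2, t = 1 − 2·(-2) = 5  (check: 154·(-2) + 62·5 = 2)
The row with r = 2 (the gcd) gives the Bezout coefficients s = -2, t = 5.
Result: 154 · (-2) + 62 · (5) = 2.

gcd(154, 62) = 2; s = -2, t = 5 (check: 154·(-2) + 62·5 = 2).


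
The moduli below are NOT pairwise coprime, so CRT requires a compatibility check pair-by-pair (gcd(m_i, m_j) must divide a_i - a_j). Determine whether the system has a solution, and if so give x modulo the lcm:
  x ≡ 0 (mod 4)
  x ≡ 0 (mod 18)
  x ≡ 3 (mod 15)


Moduli 4, 18, 15 are not pairwise coprime, so CRT works modulo lcm(m_i) when all pairwise compatibility conditions hold.
Pairwise compatibility: gcd(m_i, m_j) must divide a_i - a_j for every pair.
Merge one congruence at a time:
  Start: x ≡ 0 (mod 4).
  Combine with x ≡ 0 (mod 18): gcd(4, 18) = 2; 0 - 0 = 0, which IS divisible by 2, so compatible.
    Write x = 0 + 4·t and substitute into x ≡ 0 (mod 18): 4·t ≡ 0 − 0 = 0 (mod 18).
    Divide the congruence (and modulus) by g = 2: 2·t ≡ 0 (mod 9).
    The inverse of 2 mod 9 is 5 (since 2·5 = 10 = 1·9 + 1), so t ≡ 5·0 = 0 ≡ 0 (mod 9).
    Then x = 0 + 4·0 = 0, valid modulo lcm(4, 18) = 36: x ≡ 0 (mod 36).
  Combine with x ≡ 3 (mod 15): gcd(36, 15) = 3; 3 - 0 = 3, which IS divisible by 3, so compatible.
    Write x = 0 + 36·t and substitute into x ≡ 3 (mod 15): 36·t ≡ 3 − 0 = 3 (mod 15).
    Divide the congruence (and modulus) by g = 3: 12·t ≡ 1 (mod 5).
    Reduce coefficients mod 5: 2·t ≡ 1 (mod 5).
    The inverse of 2 mod 5 is 3 (since 2·3 = 6 = 1·5 + 1), so t ≡ 3·1 = 3 ≡ 3 (mod 5).
    Then x = 0 + 36·3 = 108, valid modulo lcm(36, 15) = 180: x ≡ 108 (mod 180).
Verify: 108 mod 4 = 0, 108 mod 18 = 0, 108 mod 15 = 3.

x ≡ 108 (mod 180).


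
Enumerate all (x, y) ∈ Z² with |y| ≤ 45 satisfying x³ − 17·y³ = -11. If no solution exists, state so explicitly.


The equation is x³ - 17y³ = -11. For fixed y, x³ = 17·y³ − 11, so a solution requires the RHS to be a perfect cube.
Strategy: iterate y from -45 to 45, compute RHS = 17·y³ − 11, and check whether it is a (positive or negative) perfect cube.
Check small values of y:
  y = 0: RHS = -11 is not a perfect cube.
  y = 1: RHS = 6 is not a perfect cube.
  y = -1: RHS = -28 is not a perfect cube.
  y = 2: RHS = 125 = (5)³ ⇒ x = 5 works.
  y = -2: RHS = -147 is not a perfect cube.
  y = 3: RHS = 448 is not a perfect cube.
  y = -3: RHS = -470 is not a perfect cube.
Continuing the search up to |y| = 45 finds no further solutions beyond those listed.
Collected solutions: (5, 2).

Solutions (with |y| ≤ 45): (5, 2).


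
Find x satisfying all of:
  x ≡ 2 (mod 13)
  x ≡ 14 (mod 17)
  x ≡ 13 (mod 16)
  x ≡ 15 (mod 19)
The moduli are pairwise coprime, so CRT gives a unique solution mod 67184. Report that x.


Product of moduli M = 13 · 17 · 16 · 19 = 67184.
Merge one congruence at a time:
  Start: x ≡ 2 (mod 13).
  Combine with x ≡ 14 (mod 17); new modulus lcm = 221.
    Write x = 2 + 13·t and substitute into x ≡ 14 (mod 17): 13·t ≡ 14 − 2 = 12 (mod 17).
    The inverse of 13 mod 17 is 4 (since 13·4 = 52 = 3·17 + 1), so t ≡ 4·12 = 48 ≡ 14 (mod 17).
    Then x = 2 + 13·14 = 184, valid modulo lcm(13, 17) = 221: x ≡ 184 (mod 221).
  Combine with x ≡ 13 (mod 16); new modulus lcm = 3536.
    Write x = 184 + 221·t and substitute into x ≡ 13 (mod 16): 221·t ≡ 13 − 184 = -171 (mod 16).
    Reduce coefficients mod 16: 13·t ≡ 5 (mod 16).
    The inverse of 13 mod 16 is 5 (since 13·5 = 65 = 4·16 + 1), so t ≡ 5·5 = 25 ≡ 9 (mod 16).
    Then x = 184 + 221·9 = 2173, valid modulo lcm(221, 16) = 3536: x ≡ 2173 (mod 3536).
  Combine with x ≡ 15 (mod 19); new modulus lcm = 67184.
    Write x = 2173 + 3536·t and substitute into x ≡ 15 (mod 19): 3536·t ≡ 15 − 2173 = -2158 (mod 19).
    Reduce coefficients mod 19: 2·t ≡ 8 (mod 19).
    The inverse of 2 mod 19 is 10 (since 2·10 = 20 = 1·19 + 1), so t ≡ 10·8 = 80 ≡ 4 (mod 19).
    Then x = 2173 + 3536·4 = 16317, valid modulo lcm(3536, 19) = 67184: x ≡ 16317 (mod 67184).
Verify against each original: 16317 mod 13 = 2, 16317 mod 17 = 14, 16317 mod 16 = 13, 16317 mod 19 = 15.

x ≡ 16317 (mod 67184).


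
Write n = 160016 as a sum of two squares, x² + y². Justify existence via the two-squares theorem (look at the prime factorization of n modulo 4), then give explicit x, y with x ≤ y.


Step 1: Factor n = 160016 = 2^4 · 73 · 137.
Step 2: Check the mod-4 condition on each prime factor: 2 = 2 (special); 73 ≡ 1 (mod 4), exponent 1; 137 ≡ 1 (mod 4), exponent 1.
All primes ≡ 3 (mod 4) appear to even exponent (or don't appear), so by the two-squares theorem n IS expressible as a sum of two squares.
Step 3: Build a representation. Group n = k² · m with k = 4 and m = 73 · 137 = 10001 (a product of primes ≡ 1 (mod 4)); a representation of m scales to one of n via (k·x)² + (k·y)² = k²(x² + y²). Each prime p ≡ 1 (mod 4) is itself a sum of two squares; find a² by testing p − a² for a perfect square:
  73: 73 − 1² = 72, 73 − 2² = 69, 73 − 3² = 64 = 8² ⇒ 73 = 3² + 8².
  137: 137 − 1² = 136, 137 − 2² = 133, 137 − 3² = 128, 137 − 4² = 121 = 11² ⇒ 137 = 4² + 11².
  Combine using the Brahmagupta–Fibonacci identity (a² + b²)(c² + d²) = (ac − bd)² + (ad + bc)² = (ac + bd)² + (ad − bc)²:
  73 · 137 = 10001: from (3² + 8²)(4² + 11²), take (3·4 − 8·11, 3·11 + 8·4) = (12 − 88, 33 + 32) = (-76, 65); dropping signs (only squares matter) gives (76, 65); check 76² + 65² = 5776 + 4225 = 10001 ✓.
  Scale by k = 4: (4·76, 4·65) = (304, 260).
Step 4: Order so x ≤ y and verify: 260² + 304² = 67600 + 92416 = 160016 = n. ✓

n = 160016 = 260² + 304² (one valid representation with x ≤ y).


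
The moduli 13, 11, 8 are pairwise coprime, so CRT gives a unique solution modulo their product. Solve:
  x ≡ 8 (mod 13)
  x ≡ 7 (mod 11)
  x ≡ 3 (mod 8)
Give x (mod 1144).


Moduli 13, 11, 8 are pairwise coprime; by CRT there is a unique solution modulo M = 13 · 11 · 8 = 1144.
Solve pairwise, accumulating the modulus:
  Start with x ≡ 8 (mod 13).
  Combine with x ≡ 7 (mod 11): since gcd(13, 11) = 1, we get a unique residue mod 143.
    Write x = 8 + 13·t and substitute into x ≡ 7 (mod 11): 13·t ≡ 7 − 8 = -1 (mod 11).
    Reduce coefficients mod 11: 2·t ≡ 10 (mod 11).
    The inverse of 2 mod 11 is 6 (since 2·6 = 12 = 1·11 + 1), so t ≡ 6·10 = 60 ≡ 5 (mod 11).
    Then x = 8 + 13·5 = 73, valid modulo lcm(13, 11) = 143: x ≡ 73 (mod 143).
  Combine with x ≡ 3 (mod 8): since gcd(143, 8) = 1, we get a unique residue mod 1144.
    Write x = 73 + 143·t and substitute into x ≡ 3 (mod 8): 143·t ≡ 3 − 73 = -70 (mod 8).
    Reduce coefficients mod 8: 7·t ≡ 2 (mod 8).
    The inverse of 7 mod 8 is 7 (since 7·7 = 49 = 6·8 + 1), so t ≡ 7·2 = 14 ≡ 6 (mod 8).
    Then x = 73 + 143·6 = 931, valid modulo lcm(143, 8) = 1144: x ≡ 931 (mod 1144).
Verify: 931 mod 13 = 8 ✓, 931 mod 11 = 7 ✓, 931 mod 8 = 3 ✓.

x ≡ 931 (mod 1144).


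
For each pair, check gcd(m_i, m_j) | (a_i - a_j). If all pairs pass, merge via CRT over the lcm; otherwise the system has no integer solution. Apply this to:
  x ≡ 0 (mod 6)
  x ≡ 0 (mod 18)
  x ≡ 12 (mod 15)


Moduli 6, 18, 15 are not pairwise coprime, so CRT works modulo lcm(m_i) when all pairwise compatibility conditions hold.
Pairwise compatibility: gcd(m_i, m_j) must divide a_i - a_j for every pair.
Merge one congruence at a time:
  Start: x ≡ 0 (mod 6).
  Combine with x ≡ 0 (mod 18): gcd(6, 18) = 6; 0 - 0 = 0, which IS divisible by 6, so compatible.
    Write x = 0 + 6·t and substitute into x ≡ 0 (mod 18): 6·t ≡ 0 − 0 = 0 (mod 18).
    Divide the congruence (and modulus) by g = 6: 1·t ≡ 0 (mod 3).
    So t ≡ 0 (mod 3).
    Then x = 0 + 6·0 = 0, valid modulo lcm(6, 18) = 18: x ≡ 0 (mod 18).
  Combine with x ≡ 12 (mod 15): gcd(18, 15) = 3; 12 - 0 = 12, which IS divisible by 3, so compatible.
    Write x = 0 + 18·t and substitute into x ≡ 12 (mod 15): 18·t ≡ 12 − 0 = 12 (mod 15).
    Divide the congruence (and modulus) by g = 3: 6·t ≡ 4 (mod 5).
    Reduce coefficients mod 5: 1·t ≡ 4 (mod 5).
    So t ≡ 4 (mod 5).
    Then x = 0 + 18·4 = 72, valid modulo lcm(18, 15) = 90: x ≡ 72 (mod 90).
Verify: 72 mod 6 = 0, 72 mod 18 = 0, 72 mod 15 = 12.

x ≡ 72 (mod 90).
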